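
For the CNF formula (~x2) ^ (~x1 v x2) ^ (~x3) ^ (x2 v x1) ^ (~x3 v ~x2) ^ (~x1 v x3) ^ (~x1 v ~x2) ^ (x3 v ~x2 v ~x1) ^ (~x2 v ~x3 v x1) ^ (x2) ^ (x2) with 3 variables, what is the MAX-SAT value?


Enumerate all 8 truth assignments.
For each, count how many of the 11 clauses are satisfied.
The formula is not fully satisfiable, so the maximum is below 11.
Maximum simultaneously satisfiable clauses = 10.

10


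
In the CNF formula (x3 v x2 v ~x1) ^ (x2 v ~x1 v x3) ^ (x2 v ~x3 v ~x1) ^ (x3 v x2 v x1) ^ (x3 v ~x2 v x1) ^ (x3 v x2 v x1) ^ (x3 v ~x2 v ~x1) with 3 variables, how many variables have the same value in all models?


Find all satisfying assignments: 3 model(s).
Check which variables have the same value in every model.
Fixed variables: x3=T.
Backbone size = 1.

1


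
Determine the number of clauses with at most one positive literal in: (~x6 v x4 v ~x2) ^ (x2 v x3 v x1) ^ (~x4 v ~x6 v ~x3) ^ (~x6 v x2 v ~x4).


A Horn clause has at most one positive literal.
Clause 1: 1 positive lit(s) -> Horn
Clause 2: 3 positive lit(s) -> not Horn
Clause 3: 0 positive lit(s) -> Horn
Clause 4: 1 positive lit(s) -> Horn
Total Horn clauses = 3.

3


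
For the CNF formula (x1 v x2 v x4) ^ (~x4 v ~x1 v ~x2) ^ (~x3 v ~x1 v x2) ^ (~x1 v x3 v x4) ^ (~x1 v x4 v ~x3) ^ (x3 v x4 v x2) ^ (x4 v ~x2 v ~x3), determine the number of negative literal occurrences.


Scan each clause for negated literals.
Clause 1: 0 negative; Clause 2: 3 negative; Clause 3: 2 negative; Clause 4: 1 negative; Clause 5: 2 negative; Clause 6: 0 negative; Clause 7: 2 negative.
Total negative literal occurrences = 10.

10


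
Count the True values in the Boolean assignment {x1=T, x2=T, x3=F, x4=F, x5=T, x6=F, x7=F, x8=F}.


The weight is the number of variables assigned True.
True variables: x1, x2, x5.
Weight = 3.

3


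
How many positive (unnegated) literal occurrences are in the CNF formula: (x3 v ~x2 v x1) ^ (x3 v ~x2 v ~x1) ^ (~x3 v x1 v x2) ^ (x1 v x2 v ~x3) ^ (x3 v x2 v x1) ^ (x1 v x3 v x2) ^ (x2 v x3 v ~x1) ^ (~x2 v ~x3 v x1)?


Scan each clause for unnegated literals.
Clause 1: 2 positive; Clause 2: 1 positive; Clause 3: 2 positive; Clause 4: 2 positive; Clause 5: 3 positive; Clause 6: 3 positive; Clause 7: 2 positive; Clause 8: 1 positive.
Total positive literal occurrences = 16.

16


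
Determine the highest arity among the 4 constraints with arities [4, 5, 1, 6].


The arities are: 4, 5, 1, 6.
Scan for the maximum value.
Maximum arity = 6.

6


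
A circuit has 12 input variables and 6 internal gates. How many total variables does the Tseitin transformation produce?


The Tseitin transformation introduces one auxiliary variable per gate.
Total variables = inputs + gates = 12 + 6 = 18.

18


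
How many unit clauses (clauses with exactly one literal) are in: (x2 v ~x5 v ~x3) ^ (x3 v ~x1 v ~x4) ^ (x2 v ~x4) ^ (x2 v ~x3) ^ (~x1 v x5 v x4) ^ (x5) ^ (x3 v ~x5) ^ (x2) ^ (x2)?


A unit clause contains exactly one literal.
Unit clauses found: (x5), (x2), (x2).
Count = 3.

3


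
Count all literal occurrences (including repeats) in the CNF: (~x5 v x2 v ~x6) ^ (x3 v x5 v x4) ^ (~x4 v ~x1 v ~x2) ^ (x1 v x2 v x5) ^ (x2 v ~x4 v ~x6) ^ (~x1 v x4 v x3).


Clause lengths: 3, 3, 3, 3, 3, 3.
Sum = 3 + 3 + 3 + 3 + 3 + 3 = 18.

18


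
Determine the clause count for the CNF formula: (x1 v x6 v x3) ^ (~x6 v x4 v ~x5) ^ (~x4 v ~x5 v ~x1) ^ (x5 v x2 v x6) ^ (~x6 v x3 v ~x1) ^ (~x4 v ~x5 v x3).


Each group enclosed in parentheses joined by ^ is one clause.
Counting the conjuncts: 6 clauses.

6


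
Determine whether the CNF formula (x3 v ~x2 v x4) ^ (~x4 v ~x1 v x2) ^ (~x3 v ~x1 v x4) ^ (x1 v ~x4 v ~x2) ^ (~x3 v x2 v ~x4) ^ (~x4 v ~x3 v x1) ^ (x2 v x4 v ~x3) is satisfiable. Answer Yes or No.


Check all 16 possible truth assignments.
Number of satisfying assignments found: 6.
The formula is satisfiable.

Yes


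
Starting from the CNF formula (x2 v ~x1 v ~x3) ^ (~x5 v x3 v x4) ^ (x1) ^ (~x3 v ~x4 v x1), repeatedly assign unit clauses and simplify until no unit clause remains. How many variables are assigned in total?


Unit propagation repeatedly assigns the literal in any unit clause, then simplifies.
Assignments in order: x1 = T.
No further unit clauses remain.
Total variables assigned = 1.

1


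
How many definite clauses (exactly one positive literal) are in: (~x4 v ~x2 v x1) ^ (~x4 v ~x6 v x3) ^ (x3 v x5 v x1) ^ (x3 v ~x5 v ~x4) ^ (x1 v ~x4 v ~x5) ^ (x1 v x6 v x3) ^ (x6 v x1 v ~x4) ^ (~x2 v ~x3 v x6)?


A definite clause has exactly one positive literal.
Clause 1: 1 positive -> definite
Clause 2: 1 positive -> definite
Clause 3: 3 positive -> not definite
Clause 4: 1 positive -> definite
Clause 5: 1 positive -> definite
Clause 6: 3 positive -> not definite
Clause 7: 2 positive -> not definite
Clause 8: 1 positive -> definite
Definite clause count = 5.

5


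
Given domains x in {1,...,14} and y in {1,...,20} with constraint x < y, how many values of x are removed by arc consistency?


For the constraint x < y, x needs a supporting value in y's domain.
x can be at most 19 (one less than y's maximum).
Valid x values from domain: 14 out of 14.
Pruned = 14 - 14 = 0.

0


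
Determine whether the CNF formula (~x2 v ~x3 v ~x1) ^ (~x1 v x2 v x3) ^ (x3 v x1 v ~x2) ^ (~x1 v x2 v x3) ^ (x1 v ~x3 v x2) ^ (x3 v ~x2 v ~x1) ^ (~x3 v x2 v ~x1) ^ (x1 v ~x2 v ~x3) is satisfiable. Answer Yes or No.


Check all 8 possible truth assignments.
Number of satisfying assignments found: 1.
The formula is satisfiable.

Yes


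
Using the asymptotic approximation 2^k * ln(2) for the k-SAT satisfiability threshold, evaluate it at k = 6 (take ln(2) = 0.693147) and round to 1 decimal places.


Using the asymptotic formula: threshold ~ 2^k * ln(2).
2^6 = 64.
64 * 0.693147 = 44.4.

44.4


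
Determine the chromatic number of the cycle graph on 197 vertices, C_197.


An odd cycle cannot be 2-colored: alternating two colors around the cycle returns to the start with a conflict.
Since 197 is odd, three colors are required (and three suffice).
Chromatic number = 3.

3


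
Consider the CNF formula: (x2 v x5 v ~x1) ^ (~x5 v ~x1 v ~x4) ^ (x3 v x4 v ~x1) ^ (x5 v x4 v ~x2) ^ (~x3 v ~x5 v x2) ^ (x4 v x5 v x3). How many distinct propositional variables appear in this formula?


Identify each distinct variable in the formula.
Variables found: x1, x2, x3, x4, x5.
Total distinct variables = 5.

5


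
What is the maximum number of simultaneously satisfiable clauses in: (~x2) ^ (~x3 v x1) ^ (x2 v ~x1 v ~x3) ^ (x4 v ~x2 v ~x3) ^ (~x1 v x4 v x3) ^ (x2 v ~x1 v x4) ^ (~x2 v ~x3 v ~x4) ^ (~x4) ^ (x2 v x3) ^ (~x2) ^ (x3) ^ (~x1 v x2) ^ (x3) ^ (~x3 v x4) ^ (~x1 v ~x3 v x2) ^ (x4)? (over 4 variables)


Enumerate all 16 truth assignments.
For each, count how many of the 16 clauses are satisfied.
The formula is not fully satisfiable, so the maximum is below 16.
Maximum simultaneously satisfiable clauses = 14.

14


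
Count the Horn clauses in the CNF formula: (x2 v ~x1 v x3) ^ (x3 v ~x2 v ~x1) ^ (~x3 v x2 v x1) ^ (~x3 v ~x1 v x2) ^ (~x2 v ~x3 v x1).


A Horn clause has at most one positive literal.
Clause 1: 2 positive lit(s) -> not Horn
Clause 2: 1 positive lit(s) -> Horn
Clause 3: 2 positive lit(s) -> not Horn
Clause 4: 1 positive lit(s) -> Horn
Clause 5: 1 positive lit(s) -> Horn
Total Horn clauses = 3.

3


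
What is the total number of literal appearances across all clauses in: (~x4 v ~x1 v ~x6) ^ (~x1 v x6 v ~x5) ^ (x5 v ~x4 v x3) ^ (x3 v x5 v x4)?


Clause lengths: 3, 3, 3, 3.
Sum = 3 + 3 + 3 + 3 = 12.

12


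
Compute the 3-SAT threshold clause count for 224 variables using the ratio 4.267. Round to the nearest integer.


The 3-SAT phase transition occurs at approximately 4.267 clauses per variable.
m = 4.267 * 224 = 955.808.
Rounded to nearest integer: 956.

956


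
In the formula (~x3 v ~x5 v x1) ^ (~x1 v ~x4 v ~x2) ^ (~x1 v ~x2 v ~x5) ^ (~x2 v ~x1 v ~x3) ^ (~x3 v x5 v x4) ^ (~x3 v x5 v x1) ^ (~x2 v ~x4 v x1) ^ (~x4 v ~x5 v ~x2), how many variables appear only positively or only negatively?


A pure literal appears in only one polarity across all clauses.
Pure literals: x2 (negative only), x3 (negative only).
Count = 2.

2


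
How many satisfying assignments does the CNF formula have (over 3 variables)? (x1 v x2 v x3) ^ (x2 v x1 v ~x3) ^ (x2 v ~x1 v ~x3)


Enumerate all 8 truth assignments over 3 variables.
Test each against every clause.
Satisfying assignments found: 5.

5


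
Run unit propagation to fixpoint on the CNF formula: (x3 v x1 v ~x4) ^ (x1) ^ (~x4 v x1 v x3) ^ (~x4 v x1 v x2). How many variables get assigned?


Unit propagation repeatedly assigns the literal in any unit clause, then simplifies.
Assignments in order: x1 = T.
No further unit clauses remain.
Total variables assigned = 1.

1


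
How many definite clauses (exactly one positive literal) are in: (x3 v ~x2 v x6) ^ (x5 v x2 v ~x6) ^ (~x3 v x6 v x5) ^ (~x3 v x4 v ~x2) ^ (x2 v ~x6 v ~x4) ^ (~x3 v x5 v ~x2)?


A definite clause has exactly one positive literal.
Clause 1: 2 positive -> not definite
Clause 2: 2 positive -> not definite
Clause 3: 2 positive -> not definite
Clause 4: 1 positive -> definite
Clause 5: 1 positive -> definite
Clause 6: 1 positive -> definite
Definite clause count = 3.

3


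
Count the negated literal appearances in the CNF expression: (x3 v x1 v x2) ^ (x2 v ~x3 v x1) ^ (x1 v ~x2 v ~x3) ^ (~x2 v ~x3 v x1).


Scan each clause for negated literals.
Clause 1: 0 negative; Clause 2: 1 negative; Clause 3: 2 negative; Clause 4: 2 negative.
Total negative literal occurrences = 5.

5


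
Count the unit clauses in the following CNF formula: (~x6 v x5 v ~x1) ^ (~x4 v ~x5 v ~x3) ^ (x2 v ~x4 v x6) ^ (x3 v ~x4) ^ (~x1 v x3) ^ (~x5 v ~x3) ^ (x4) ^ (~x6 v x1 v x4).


A unit clause contains exactly one literal.
Unit clauses found: (x4).
Count = 1.

1


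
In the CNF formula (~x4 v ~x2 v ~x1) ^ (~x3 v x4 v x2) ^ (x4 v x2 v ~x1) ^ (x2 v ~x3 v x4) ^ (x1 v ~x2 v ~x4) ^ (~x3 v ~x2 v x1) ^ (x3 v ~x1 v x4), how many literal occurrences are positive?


Scan each clause for unnegated literals.
Clause 1: 0 positive; Clause 2: 2 positive; Clause 3: 2 positive; Clause 4: 2 positive; Clause 5: 1 positive; Clause 6: 1 positive; Clause 7: 2 positive.
Total positive literal occurrences = 10.

10


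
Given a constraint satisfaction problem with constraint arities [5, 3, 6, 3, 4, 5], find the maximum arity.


The arities are: 5, 3, 6, 3, 4, 5.
Scan for the maximum value.
Maximum arity = 6.

6


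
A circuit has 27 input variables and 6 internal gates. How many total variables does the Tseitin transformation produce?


The Tseitin transformation introduces one auxiliary variable per gate.
Total variables = inputs + gates = 27 + 6 = 33.

33


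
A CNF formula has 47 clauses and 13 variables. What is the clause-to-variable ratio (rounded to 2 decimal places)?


Clause-to-variable ratio = clauses / variables.
47 / 13 = 3.62.

3.62


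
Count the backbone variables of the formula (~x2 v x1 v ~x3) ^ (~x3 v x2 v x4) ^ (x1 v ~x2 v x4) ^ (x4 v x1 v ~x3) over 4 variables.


Find all satisfying assignments: 11 model(s).
Check which variables have the same value in every model.
No variable is fixed across all models.
Backbone size = 0.

0


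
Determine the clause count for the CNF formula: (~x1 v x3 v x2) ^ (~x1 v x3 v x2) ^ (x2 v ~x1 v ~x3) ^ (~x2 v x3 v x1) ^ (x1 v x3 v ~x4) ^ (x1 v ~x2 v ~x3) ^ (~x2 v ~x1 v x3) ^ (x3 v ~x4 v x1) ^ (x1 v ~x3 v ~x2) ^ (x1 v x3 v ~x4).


Each group enclosed in parentheses joined by ^ is one clause.
Counting the conjuncts: 10 clauses.

10


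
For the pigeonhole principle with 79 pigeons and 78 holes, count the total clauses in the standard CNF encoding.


The PHP encoding has two parts:
1) At-least-one-hole clauses: 79 (one per pigeon, each with 78 literals).
2) At-most-one-pigeon-per-hole clauses: 78 holes * C(79,2) = 78 * 3081 = 240318.
Total clauses = 79 + 240318 = 240397.

240397


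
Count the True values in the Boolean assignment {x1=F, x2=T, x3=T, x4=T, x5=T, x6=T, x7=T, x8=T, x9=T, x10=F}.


The weight is the number of variables assigned True.
True variables: x2, x3, x4, x5, x6, x7, x8, x9.
Weight = 8.

8


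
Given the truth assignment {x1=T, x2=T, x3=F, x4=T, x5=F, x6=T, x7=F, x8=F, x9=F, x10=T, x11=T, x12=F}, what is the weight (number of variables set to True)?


The weight is the number of variables assigned True.
True variables: x1, x2, x4, x6, x10, x11.
Weight = 6.

6


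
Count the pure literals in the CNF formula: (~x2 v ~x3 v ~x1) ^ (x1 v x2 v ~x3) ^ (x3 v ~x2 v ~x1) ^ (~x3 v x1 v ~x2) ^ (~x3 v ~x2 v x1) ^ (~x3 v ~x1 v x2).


A pure literal appears in only one polarity across all clauses.
No pure literals found.
Count = 0.

0


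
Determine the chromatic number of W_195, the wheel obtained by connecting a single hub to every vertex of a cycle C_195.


W_195 consists of the cycle C_195 together with a hub vertex adjacent to every cycle vertex.
The cycle C_195 needs 3 colors (odd cycle -> 3).
The hub is adjacent to every cycle vertex, so it must receive a new color distinct from all of them.
Chromatic number = 3 + 1 = 4.

4


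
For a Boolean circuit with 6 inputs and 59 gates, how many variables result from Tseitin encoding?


The Tseitin transformation introduces one auxiliary variable per gate.
Total variables = inputs + gates = 6 + 59 = 65.

65


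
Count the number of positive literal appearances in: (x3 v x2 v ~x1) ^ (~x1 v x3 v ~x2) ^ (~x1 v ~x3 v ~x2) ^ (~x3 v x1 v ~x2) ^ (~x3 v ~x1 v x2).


Scan each clause for unnegated literals.
Clause 1: 2 positive; Clause 2: 1 positive; Clause 3: 0 positive; Clause 4: 1 positive; Clause 5: 1 positive.
Total positive literal occurrences = 5.

5


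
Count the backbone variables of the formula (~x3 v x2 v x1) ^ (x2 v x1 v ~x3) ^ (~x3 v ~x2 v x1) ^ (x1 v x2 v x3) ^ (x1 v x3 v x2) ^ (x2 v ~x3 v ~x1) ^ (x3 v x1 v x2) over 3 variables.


Find all satisfying assignments: 4 model(s).
Check which variables have the same value in every model.
No variable is fixed across all models.
Backbone size = 0.

0


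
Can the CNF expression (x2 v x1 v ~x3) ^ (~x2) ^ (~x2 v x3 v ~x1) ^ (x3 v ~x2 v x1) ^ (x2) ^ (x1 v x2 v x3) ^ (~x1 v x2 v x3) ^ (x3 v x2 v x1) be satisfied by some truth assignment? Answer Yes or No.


Check all 8 possible truth assignments.
Number of satisfying assignments found: 0.
The formula is unsatisfiable.

No


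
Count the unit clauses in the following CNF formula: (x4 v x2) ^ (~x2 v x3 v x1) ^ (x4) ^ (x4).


A unit clause contains exactly one literal.
Unit clauses found: (x4), (x4).
Count = 2.

2


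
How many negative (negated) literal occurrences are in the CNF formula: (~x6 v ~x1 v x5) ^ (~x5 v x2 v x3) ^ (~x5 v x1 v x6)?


Scan each clause for negated literals.
Clause 1: 2 negative; Clause 2: 1 negative; Clause 3: 1 negative.
Total negative literal occurrences = 4.

4


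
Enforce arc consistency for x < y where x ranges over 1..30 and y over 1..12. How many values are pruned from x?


For the constraint x < y, x needs a supporting value in y's domain.
x can be at most 11 (one less than y's maximum).
Valid x values from domain: 11 out of 30.
Pruned = 30 - 11 = 19.

19


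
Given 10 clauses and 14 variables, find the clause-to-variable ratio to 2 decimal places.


Clause-to-variable ratio = clauses / variables.
10 / 14 = 0.71.

0.71


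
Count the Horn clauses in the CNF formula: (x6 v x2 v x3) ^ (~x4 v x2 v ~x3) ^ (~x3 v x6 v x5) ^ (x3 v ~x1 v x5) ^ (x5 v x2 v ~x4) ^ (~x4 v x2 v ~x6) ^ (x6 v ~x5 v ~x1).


A Horn clause has at most one positive literal.
Clause 1: 3 positive lit(s) -> not Horn
Clause 2: 1 positive lit(s) -> Horn
Clause 3: 2 positive lit(s) -> not Horn
Clause 4: 2 positive lit(s) -> not Horn
Clause 5: 2 positive lit(s) -> not Horn
Clause 6: 1 positive lit(s) -> Horn
Clause 7: 1 positive lit(s) -> Horn
Total Horn clauses = 3.

3


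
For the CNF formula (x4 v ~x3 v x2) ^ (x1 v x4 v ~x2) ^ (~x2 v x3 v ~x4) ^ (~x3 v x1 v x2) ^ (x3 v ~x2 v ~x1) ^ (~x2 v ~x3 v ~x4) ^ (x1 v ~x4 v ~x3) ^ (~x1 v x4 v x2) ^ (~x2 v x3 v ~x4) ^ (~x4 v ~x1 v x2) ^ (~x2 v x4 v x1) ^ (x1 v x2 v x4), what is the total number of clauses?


Each group enclosed in parentheses joined by ^ is one clause.
Counting the conjuncts: 12 clauses.

12


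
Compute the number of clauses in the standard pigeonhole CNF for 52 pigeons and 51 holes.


The PHP encoding has two parts:
1) At-least-one-hole clauses: 52 (one per pigeon, each with 51 literals).
2) At-most-one-pigeon-per-hole clauses: 51 holes * C(52,2) = 51 * 1326 = 67626.
Total clauses = 52 + 67626 = 67678.

67678


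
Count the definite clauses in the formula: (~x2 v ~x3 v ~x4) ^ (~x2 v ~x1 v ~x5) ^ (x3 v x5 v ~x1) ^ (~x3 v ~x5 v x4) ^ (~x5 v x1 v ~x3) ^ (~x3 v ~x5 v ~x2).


A definite clause has exactly one positive literal.
Clause 1: 0 positive -> not definite
Clause 2: 0 positive -> not definite
Clause 3: 2 positive -> not definite
Clause 4: 1 positive -> definite
Clause 5: 1 positive -> definite
Clause 6: 0 positive -> not definite
Definite clause count = 2.

2


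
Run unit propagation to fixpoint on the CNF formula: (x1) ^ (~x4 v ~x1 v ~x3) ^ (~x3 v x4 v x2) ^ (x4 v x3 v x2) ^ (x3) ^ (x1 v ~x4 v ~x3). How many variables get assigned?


Unit propagation repeatedly assigns the literal in any unit clause, then simplifies.
Assignments in order: x1 = T, x3 = T, x4 = F, x2 = T.
No further unit clauses remain.
Total variables assigned = 4.

4


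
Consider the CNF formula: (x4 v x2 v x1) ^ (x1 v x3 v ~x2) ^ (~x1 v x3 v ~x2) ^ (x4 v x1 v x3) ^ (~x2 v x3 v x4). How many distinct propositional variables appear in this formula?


Identify each distinct variable in the formula.
Variables found: x1, x2, x3, x4.
Total distinct variables = 4.

4


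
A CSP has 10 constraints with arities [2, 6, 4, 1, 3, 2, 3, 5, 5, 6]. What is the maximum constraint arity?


The arities are: 2, 6, 4, 1, 3, 2, 3, 5, 5, 6.
Scan for the maximum value.
Maximum arity = 6.

6


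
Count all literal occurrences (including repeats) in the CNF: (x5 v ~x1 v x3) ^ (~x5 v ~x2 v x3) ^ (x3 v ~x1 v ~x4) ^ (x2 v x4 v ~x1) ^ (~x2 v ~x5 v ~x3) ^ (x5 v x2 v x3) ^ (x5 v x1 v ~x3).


Clause lengths: 3, 3, 3, 3, 3, 3, 3.
Sum = 3 + 3 + 3 + 3 + 3 + 3 + 3 = 21.

21


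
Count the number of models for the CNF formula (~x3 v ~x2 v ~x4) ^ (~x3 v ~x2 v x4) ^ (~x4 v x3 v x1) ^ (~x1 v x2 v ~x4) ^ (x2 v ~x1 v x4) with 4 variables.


Enumerate all 16 truth assignments over 4 variables.
Test each against every clause.
Satisfying assignments found: 6.

6


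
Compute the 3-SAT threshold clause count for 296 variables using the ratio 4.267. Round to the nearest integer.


The 3-SAT phase transition occurs at approximately 4.267 clauses per variable.
m = 4.267 * 296 = 1263.032.
Rounded to nearest integer: 1263.

1263


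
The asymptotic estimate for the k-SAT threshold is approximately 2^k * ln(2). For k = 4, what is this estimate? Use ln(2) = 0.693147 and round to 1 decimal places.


Using the asymptotic formula: threshold ~ 2^k * ln(2).
2^4 = 16.
16 * 0.693147 = 11.1.

11.1


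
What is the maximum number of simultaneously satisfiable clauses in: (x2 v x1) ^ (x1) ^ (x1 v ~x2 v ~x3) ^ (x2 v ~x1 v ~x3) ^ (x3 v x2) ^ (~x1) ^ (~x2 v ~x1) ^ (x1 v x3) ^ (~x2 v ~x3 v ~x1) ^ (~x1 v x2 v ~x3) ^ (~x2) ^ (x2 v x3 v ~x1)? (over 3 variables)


Enumerate all 8 truth assignments.
For each, count how many of the 12 clauses are satisfied.
The formula is not fully satisfiable, so the maximum is below 12.
Maximum simultaneously satisfiable clauses = 10.

10


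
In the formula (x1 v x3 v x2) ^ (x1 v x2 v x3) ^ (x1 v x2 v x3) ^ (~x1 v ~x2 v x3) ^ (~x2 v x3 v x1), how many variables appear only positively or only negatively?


A pure literal appears in only one polarity across all clauses.
Pure literals: x3 (positive only).
Count = 1.

1


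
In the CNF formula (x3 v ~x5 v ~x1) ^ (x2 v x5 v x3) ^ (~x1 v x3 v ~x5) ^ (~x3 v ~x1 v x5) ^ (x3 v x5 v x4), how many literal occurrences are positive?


Scan each clause for unnegated literals.
Clause 1: 1 positive; Clause 2: 3 positive; Clause 3: 1 positive; Clause 4: 1 positive; Clause 5: 3 positive.
Total positive literal occurrences = 9.

9


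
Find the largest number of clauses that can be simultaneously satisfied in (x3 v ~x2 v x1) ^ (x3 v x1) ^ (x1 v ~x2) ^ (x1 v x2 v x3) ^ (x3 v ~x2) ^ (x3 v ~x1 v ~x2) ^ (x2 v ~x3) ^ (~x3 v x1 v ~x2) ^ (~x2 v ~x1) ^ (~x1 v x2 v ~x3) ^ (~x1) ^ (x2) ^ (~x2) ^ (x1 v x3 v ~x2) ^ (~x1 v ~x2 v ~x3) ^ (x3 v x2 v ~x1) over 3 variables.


Enumerate all 8 truth assignments.
For each, count how many of the 16 clauses are satisfied.
The formula is not fully satisfiable, so the maximum is below 16.
Maximum simultaneously satisfiable clauses = 14.

14


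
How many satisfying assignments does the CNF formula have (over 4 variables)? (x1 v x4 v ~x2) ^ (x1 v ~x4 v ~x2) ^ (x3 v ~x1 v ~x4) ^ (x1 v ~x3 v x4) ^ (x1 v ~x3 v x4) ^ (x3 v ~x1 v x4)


Enumerate all 16 truth assignments over 4 variables.
Test each against every clause.
Satisfying assignments found: 7.

7


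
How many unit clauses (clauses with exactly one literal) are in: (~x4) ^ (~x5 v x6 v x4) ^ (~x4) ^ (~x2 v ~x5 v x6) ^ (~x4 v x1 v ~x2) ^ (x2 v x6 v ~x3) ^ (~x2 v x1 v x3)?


A unit clause contains exactly one literal.
Unit clauses found: (~x4), (~x4).
Count = 2.

2


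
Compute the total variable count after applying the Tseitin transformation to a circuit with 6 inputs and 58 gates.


The Tseitin transformation introduces one auxiliary variable per gate.
Total variables = inputs + gates = 6 + 58 = 64.

64


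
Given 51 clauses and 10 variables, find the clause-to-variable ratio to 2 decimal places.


Clause-to-variable ratio = clauses / variables.
51 / 10 = 5.1.

5.1


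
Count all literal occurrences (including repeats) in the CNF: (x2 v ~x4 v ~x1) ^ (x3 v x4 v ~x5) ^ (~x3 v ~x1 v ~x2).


Clause lengths: 3, 3, 3.
Sum = 3 + 3 + 3 = 9.

9


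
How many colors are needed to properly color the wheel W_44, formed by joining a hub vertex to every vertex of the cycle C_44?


W_44 consists of the cycle C_44 together with a hub vertex adjacent to every cycle vertex.
The cycle C_44 needs 2 colors (even cycle -> 2).
The hub is adjacent to every cycle vertex, so it must receive a new color distinct from all of them.
Chromatic number = 2 + 1 = 3.

3


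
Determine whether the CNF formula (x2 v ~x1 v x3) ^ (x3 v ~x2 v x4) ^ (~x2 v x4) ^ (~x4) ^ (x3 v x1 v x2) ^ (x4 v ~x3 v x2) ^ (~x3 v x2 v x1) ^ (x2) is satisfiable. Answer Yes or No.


Check all 16 possible truth assignments.
Number of satisfying assignments found: 0.
The formula is unsatisfiable.

No


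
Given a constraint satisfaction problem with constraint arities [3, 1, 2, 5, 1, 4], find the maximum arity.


The arities are: 3, 1, 2, 5, 1, 4.
Scan for the maximum value.
Maximum arity = 5.

5


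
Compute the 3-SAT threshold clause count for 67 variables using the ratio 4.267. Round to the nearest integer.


The 3-SAT phase transition occurs at approximately 4.267 clauses per variable.
m = 4.267 * 67 = 285.889.
Rounded to nearest integer: 286.

286


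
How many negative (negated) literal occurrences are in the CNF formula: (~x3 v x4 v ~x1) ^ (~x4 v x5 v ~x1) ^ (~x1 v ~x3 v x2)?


Scan each clause for negated literals.
Clause 1: 2 negative; Clause 2: 2 negative; Clause 3: 2 negative.
Total negative literal occurrences = 6.

6


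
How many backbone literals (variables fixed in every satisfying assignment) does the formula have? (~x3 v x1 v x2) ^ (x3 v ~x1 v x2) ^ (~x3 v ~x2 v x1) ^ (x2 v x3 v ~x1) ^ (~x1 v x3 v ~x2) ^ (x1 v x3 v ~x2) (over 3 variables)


Find all satisfying assignments: 3 model(s).
Check which variables have the same value in every model.
No variable is fixed across all models.
Backbone size = 0.

0


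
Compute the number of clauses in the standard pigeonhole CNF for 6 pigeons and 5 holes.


The PHP encoding has two parts:
1) At-least-one-hole clauses: 6 (one per pigeon, each with 5 literals).
2) At-most-one-pigeon-per-hole clauses: 5 holes * C(6,2) = 5 * 15 = 75.
Total clauses = 6 + 75 = 81.

81


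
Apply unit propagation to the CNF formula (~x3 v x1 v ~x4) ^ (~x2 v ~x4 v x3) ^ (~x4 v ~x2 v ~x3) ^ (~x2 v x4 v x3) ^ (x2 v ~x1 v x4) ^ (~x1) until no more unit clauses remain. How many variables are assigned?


Unit propagation repeatedly assigns the literal in any unit clause, then simplifies.
Assignments in order: x1 = F.
No further unit clauses remain.
Total variables assigned = 1.

1


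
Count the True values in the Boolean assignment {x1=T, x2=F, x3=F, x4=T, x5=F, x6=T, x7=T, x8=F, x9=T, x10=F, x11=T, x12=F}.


The weight is the number of variables assigned True.
True variables: x1, x4, x6, x7, x9, x11.
Weight = 6.

6


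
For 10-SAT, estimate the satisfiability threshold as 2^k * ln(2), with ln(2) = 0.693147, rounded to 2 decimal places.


Using the asymptotic formula: threshold ~ 2^k * ln(2).
2^10 = 1024.
1024 * 0.693147 = 709.78.

709.78


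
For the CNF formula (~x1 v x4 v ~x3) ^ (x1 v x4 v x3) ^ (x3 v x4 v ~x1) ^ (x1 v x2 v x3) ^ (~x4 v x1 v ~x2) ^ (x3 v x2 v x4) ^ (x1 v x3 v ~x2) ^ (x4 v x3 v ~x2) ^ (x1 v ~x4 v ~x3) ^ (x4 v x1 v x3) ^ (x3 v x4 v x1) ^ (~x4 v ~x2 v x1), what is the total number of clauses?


Each group enclosed in parentheses joined by ^ is one clause.
Counting the conjuncts: 12 clauses.

12


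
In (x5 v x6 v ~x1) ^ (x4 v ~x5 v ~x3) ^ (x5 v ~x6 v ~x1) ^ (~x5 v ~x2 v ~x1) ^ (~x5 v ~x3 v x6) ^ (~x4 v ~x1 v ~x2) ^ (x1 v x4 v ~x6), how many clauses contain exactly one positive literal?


A definite clause has exactly one positive literal.
Clause 1: 2 positive -> not definite
Clause 2: 1 positive -> definite
Clause 3: 1 positive -> definite
Clause 4: 0 positive -> not definite
Clause 5: 1 positive -> definite
Clause 6: 0 positive -> not definite
Clause 7: 2 positive -> not definite
Definite clause count = 3.

3


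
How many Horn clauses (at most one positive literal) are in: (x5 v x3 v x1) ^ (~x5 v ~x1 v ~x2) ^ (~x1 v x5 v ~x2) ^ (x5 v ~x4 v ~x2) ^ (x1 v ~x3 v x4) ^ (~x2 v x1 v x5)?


A Horn clause has at most one positive literal.
Clause 1: 3 positive lit(s) -> not Horn
Clause 2: 0 positive lit(s) -> Horn
Clause 3: 1 positive lit(s) -> Horn
Clause 4: 1 positive lit(s) -> Horn
Clause 5: 2 positive lit(s) -> not Horn
Clause 6: 2 positive lit(s) -> not Horn
Total Horn clauses = 3.

3


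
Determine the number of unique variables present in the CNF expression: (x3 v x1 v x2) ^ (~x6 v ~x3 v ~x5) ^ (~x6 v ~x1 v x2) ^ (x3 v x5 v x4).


Identify each distinct variable in the formula.
Variables found: x1, x2, x3, x4, x5, x6.
Total distinct variables = 6.

6


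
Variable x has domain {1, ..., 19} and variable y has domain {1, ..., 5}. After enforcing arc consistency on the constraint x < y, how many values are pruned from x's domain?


For the constraint x < y, x needs a supporting value in y's domain.
x can be at most 4 (one less than y's maximum).
Valid x values from domain: 4 out of 19.
Pruned = 19 - 4 = 15.

15


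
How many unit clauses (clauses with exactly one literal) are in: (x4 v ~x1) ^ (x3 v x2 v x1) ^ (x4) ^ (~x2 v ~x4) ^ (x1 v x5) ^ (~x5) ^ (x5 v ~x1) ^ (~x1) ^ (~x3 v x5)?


A unit clause contains exactly one literal.
Unit clauses found: (x4), (~x5), (~x1).
Count = 3.

3


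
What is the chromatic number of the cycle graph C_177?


An odd cycle cannot be 2-colored: alternating two colors around the cycle returns to the start with a conflict.
Since 177 is odd, three colors are required (and three suffice).
Chromatic number = 3.

3


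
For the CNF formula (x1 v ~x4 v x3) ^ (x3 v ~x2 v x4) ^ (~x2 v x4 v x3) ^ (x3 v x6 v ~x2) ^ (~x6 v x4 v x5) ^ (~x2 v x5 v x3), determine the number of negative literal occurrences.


Scan each clause for negated literals.
Clause 1: 1 negative; Clause 2: 1 negative; Clause 3: 1 negative; Clause 4: 1 negative; Clause 5: 1 negative; Clause 6: 1 negative.
Total negative literal occurrences = 6.

6


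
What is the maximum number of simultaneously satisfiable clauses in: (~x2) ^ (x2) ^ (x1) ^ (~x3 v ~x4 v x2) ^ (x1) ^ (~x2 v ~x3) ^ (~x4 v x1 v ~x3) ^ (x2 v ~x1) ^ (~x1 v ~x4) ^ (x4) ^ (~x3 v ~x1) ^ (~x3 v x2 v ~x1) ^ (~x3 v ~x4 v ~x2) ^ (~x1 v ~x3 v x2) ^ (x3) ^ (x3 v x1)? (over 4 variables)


Enumerate all 16 truth assignments.
For each, count how many of the 16 clauses are satisfied.
The formula is not fully satisfiable, so the maximum is below 16.
Maximum simultaneously satisfiable clauses = 13.

13


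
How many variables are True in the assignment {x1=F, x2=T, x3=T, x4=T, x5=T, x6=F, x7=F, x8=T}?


The weight is the number of variables assigned True.
True variables: x2, x3, x4, x5, x8.
Weight = 5.

5


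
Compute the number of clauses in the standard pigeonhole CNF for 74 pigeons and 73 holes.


The PHP encoding has two parts:
1) At-least-one-hole clauses: 74 (one per pigeon, each with 73 literals).
2) At-most-one-pigeon-per-hole clauses: 73 holes * C(74,2) = 73 * 2701 = 197173.
Total clauses = 74 + 197173 = 197247.

197247


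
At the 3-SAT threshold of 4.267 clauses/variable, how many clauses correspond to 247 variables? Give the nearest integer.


The 3-SAT phase transition occurs at approximately 4.267 clauses per variable.
m = 4.267 * 247 = 1053.949.
Rounded to nearest integer: 1054.

1054


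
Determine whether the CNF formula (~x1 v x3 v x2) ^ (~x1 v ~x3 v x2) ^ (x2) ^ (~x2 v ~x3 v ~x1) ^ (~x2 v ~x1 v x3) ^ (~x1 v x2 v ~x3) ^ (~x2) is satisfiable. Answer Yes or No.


Check all 8 possible truth assignments.
Number of satisfying assignments found: 0.
The formula is unsatisfiable.

No


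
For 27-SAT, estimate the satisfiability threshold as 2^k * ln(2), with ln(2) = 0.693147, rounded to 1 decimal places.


Using the asymptotic formula: threshold ~ 2^k * ln(2).
2^27 = 134217728.
134217728 * 0.693147 = 93032615.5.

93032615.5


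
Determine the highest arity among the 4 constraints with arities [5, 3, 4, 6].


The arities are: 5, 3, 4, 6.
Scan for the maximum value.
Maximum arity = 6.

6


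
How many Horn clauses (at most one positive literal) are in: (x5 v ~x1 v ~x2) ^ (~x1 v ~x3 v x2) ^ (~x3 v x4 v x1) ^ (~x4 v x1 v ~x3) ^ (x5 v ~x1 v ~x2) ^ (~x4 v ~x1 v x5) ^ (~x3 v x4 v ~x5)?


A Horn clause has at most one positive literal.
Clause 1: 1 positive lit(s) -> Horn
Clause 2: 1 positive lit(s) -> Horn
Clause 3: 2 positive lit(s) -> not Horn
Clause 4: 1 positive lit(s) -> Horn
Clause 5: 1 positive lit(s) -> Horn
Clause 6: 1 positive lit(s) -> Horn
Clause 7: 1 positive lit(s) -> Horn
Total Horn clauses = 6.

6


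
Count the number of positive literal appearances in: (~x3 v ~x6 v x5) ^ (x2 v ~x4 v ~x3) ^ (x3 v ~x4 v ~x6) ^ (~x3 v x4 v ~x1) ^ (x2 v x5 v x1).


Scan each clause for unnegated literals.
Clause 1: 1 positive; Clause 2: 1 positive; Clause 3: 1 positive; Clause 4: 1 positive; Clause 5: 3 positive.
Total positive literal occurrences = 7.

7


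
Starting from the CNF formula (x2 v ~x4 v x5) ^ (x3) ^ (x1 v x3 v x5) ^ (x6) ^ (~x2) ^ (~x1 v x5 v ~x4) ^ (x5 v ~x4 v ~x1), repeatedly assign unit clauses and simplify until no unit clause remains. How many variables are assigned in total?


Unit propagation repeatedly assigns the literal in any unit clause, then simplifies.
Assignments in order: x3 = T, x6 = T, x2 = F.
No further unit clauses remain.
Total variables assigned = 3.

3


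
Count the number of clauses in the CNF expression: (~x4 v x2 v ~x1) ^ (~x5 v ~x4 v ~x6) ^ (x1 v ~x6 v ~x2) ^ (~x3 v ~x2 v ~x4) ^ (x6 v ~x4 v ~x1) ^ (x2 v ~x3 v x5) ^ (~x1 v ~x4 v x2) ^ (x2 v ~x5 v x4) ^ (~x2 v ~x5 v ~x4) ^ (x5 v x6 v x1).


Each group enclosed in parentheses joined by ^ is one clause.
Counting the conjuncts: 10 clauses.

10


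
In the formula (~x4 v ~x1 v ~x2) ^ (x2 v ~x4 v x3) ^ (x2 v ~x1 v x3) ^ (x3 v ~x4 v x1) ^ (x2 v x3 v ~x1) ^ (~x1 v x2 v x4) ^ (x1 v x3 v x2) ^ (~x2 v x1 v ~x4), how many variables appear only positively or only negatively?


A pure literal appears in only one polarity across all clauses.
Pure literals: x3 (positive only).
Count = 1.

1


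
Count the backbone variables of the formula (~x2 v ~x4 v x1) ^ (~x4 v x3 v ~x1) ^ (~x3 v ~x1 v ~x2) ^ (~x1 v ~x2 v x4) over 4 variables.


Find all satisfying assignments: 9 model(s).
Check which variables have the same value in every model.
No variable is fixed across all models.
Backbone size = 0.

0


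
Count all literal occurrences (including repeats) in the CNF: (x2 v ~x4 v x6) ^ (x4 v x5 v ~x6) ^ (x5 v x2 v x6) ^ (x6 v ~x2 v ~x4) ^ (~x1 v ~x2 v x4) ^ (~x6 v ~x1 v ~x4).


Clause lengths: 3, 3, 3, 3, 3, 3.
Sum = 3 + 3 + 3 + 3 + 3 + 3 = 18.

18


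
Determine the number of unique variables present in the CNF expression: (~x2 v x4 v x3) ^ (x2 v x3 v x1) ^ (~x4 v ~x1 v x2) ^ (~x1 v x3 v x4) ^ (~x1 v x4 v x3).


Identify each distinct variable in the formula.
Variables found: x1, x2, x3, x4.
Total distinct variables = 4.

4


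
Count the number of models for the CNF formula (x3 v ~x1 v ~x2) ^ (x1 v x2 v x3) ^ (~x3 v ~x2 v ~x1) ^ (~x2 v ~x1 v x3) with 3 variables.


Enumerate all 8 truth assignments over 3 variables.
Test each against every clause.
Satisfying assignments found: 5.

5


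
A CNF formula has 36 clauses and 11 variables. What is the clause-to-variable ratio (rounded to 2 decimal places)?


Clause-to-variable ratio = clauses / variables.
36 / 11 = 3.27.

3.27


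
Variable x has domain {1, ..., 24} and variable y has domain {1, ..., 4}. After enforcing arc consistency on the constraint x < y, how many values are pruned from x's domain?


For the constraint x < y, x needs a supporting value in y's domain.
x can be at most 3 (one less than y's maximum).
Valid x values from domain: 3 out of 24.
Pruned = 24 - 3 = 21.

21


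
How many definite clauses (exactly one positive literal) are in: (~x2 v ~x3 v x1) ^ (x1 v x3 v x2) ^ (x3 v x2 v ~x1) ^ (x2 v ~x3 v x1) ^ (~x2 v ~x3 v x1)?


A definite clause has exactly one positive literal.
Clause 1: 1 positive -> definite
Clause 2: 3 positive -> not definite
Clause 3: 2 positive -> not definite
Clause 4: 2 positive -> not definite
Clause 5: 1 positive -> definite
Definite clause count = 2.

2


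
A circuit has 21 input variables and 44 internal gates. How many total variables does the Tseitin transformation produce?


The Tseitin transformation introduces one auxiliary variable per gate.
Total variables = inputs + gates = 21 + 44 = 65.

65


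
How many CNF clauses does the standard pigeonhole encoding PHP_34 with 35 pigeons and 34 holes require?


The PHP encoding has two parts:
1) At-least-one-hole clauses: 35 (one per pigeon, each with 34 literals).
2) At-most-one-pigeon-per-hole clauses: 34 holes * C(35,2) = 34 * 595 = 20230.
Total clauses = 35 + 20230 = 20265.

20265


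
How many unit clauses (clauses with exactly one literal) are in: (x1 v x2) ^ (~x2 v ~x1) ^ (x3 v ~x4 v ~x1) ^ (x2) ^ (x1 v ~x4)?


A unit clause contains exactly one literal.
Unit clauses found: (x2).
Count = 1.

1


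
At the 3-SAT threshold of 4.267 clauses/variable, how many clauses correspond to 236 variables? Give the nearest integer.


The 3-SAT phase transition occurs at approximately 4.267 clauses per variable.
m = 4.267 * 236 = 1007.012.
Rounded to nearest integer: 1007.

1007


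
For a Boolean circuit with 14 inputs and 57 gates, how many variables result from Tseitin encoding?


The Tseitin transformation introduces one auxiliary variable per gate.
Total variables = inputs + gates = 14 + 57 = 71.

71


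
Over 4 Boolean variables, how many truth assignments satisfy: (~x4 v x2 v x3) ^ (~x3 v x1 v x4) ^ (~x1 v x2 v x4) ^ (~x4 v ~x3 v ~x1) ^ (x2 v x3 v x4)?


Enumerate all 16 truth assignments over 4 variables.
Test each against every clause.
Satisfying assignments found: 7.

7


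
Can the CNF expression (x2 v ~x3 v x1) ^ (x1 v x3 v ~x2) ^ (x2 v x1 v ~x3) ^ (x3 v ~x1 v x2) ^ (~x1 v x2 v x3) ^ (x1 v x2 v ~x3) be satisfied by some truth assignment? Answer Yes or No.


Check all 8 possible truth assignments.
Number of satisfying assignments found: 5.
The formula is satisfiable.

Yes


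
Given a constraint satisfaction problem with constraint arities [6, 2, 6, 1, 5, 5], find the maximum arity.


The arities are: 6, 2, 6, 1, 5, 5.
Scan for the maximum value.
Maximum arity = 6.

6


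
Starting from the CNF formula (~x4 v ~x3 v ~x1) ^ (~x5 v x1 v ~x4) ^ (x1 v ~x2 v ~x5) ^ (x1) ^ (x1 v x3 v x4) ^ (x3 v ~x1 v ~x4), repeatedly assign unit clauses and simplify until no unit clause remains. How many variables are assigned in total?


Unit propagation repeatedly assigns the literal in any unit clause, then simplifies.
Assignments in order: x1 = T.
No further unit clauses remain.
Total variables assigned = 1.

1


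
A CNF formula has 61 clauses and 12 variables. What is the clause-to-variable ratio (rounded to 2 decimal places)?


Clause-to-variable ratio = clauses / variables.
61 / 12 = 5.08.

5.08


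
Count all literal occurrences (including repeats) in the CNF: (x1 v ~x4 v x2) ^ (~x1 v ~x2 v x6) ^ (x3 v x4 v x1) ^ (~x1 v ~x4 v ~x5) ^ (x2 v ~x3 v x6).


Clause lengths: 3, 3, 3, 3, 3.
Sum = 3 + 3 + 3 + 3 + 3 = 15.

15


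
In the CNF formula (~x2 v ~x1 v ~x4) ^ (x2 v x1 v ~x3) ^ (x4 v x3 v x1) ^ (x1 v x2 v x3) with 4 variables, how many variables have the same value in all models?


Find all satisfying assignments: 9 model(s).
Check which variables have the same value in every model.
No variable is fixed across all models.
Backbone size = 0.

0


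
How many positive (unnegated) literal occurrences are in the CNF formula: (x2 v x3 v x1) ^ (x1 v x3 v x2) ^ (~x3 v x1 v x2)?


Scan each clause for unnegated literals.
Clause 1: 3 positive; Clause 2: 3 positive; Clause 3: 2 positive.
Total positive literal occurrences = 8.

8


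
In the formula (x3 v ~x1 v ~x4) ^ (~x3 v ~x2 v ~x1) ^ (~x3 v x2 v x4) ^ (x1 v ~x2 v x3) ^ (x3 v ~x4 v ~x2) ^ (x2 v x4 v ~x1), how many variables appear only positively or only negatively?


A pure literal appears in only one polarity across all clauses.
No pure literals found.
Count = 0.

0


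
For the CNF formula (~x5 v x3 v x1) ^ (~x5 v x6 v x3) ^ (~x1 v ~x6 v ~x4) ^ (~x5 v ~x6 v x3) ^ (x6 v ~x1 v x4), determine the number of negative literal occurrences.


Scan each clause for negated literals.
Clause 1: 1 negative; Clause 2: 1 negative; Clause 3: 3 negative; Clause 4: 2 negative; Clause 5: 1 negative.
Total negative literal occurrences = 8.

8


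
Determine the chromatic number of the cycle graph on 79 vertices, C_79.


An odd cycle cannot be 2-colored: alternating two colors around the cycle returns to the start with a conflict.
Since 79 is odd, three colors are required (and three suffice).
Chromatic number = 3.

3


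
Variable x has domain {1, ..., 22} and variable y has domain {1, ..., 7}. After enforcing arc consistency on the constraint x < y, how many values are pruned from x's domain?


For the constraint x < y, x needs a supporting value in y's domain.
x can be at most 6 (one less than y's maximum).
Valid x values from domain: 6 out of 22.
Pruned = 22 - 6 = 16.

16


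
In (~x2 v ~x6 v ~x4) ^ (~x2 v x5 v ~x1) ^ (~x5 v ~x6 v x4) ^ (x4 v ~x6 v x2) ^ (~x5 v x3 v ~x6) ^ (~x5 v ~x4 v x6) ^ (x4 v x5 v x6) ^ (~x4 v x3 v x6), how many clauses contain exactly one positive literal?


A definite clause has exactly one positive literal.
Clause 1: 0 positive -> not definite
Clause 2: 1 positive -> definite
Clause 3: 1 positive -> definite
Clause 4: 2 positive -> not definite
Clause 5: 1 positive -> definite
Clause 6: 1 positive -> definite
Clause 7: 3 positive -> not definite
Clause 8: 2 positive -> not definite
Definite clause count = 4.

4


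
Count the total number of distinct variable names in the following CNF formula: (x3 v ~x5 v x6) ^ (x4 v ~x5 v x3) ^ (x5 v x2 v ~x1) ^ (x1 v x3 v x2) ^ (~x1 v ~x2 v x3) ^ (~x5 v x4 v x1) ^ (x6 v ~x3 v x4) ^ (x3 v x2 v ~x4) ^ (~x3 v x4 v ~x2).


Identify each distinct variable in the formula.
Variables found: x1, x2, x3, x4, x5, x6.
Total distinct variables = 6.

6
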